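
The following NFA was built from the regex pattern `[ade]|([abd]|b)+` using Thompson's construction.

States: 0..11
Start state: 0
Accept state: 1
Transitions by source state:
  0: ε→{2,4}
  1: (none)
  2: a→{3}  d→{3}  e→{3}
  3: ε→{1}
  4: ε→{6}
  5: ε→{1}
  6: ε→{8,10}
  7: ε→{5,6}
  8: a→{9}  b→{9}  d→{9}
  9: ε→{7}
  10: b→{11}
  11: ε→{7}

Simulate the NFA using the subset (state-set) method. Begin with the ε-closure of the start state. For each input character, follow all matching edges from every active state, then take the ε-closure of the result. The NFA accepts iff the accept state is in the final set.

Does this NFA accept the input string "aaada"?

start: ε-closure({0}) = {0,2,4,6,8,10}
'a' @ 1: {1,3,5,6,7,8,9,10}  (accept∈set)
'a' @ 2: {1,5,6,7,8,9,10}  (accept∈set)
'a' @ 3: {1,5,6,7,8,9,10}  (accept∈set)
'd' @ 4: {1,5,6,7,8,9,10}  (accept∈set)
'a' @ 5: {1,5,6,7,8,9,10}  (accept∈set)
final: {1,5,6,7,8,9,10}; accept 1 in set

Answer: ACCEPT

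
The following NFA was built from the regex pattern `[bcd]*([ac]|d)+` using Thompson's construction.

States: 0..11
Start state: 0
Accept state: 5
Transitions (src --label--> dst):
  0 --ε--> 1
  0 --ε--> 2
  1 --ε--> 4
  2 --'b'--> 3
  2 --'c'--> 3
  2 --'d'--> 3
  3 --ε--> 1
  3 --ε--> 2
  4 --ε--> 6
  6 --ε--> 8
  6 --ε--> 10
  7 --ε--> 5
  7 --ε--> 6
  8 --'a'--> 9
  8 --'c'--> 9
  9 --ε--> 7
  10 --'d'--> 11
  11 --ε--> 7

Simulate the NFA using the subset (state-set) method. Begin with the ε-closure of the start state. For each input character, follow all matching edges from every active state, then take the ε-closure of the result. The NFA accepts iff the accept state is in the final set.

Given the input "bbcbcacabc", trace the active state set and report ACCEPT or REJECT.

start: ε-closure({0}) = {0,1,2,4,6,8,10}
'b' @ 1: {1,2,3,4,6,8,10}
'b' @ 2: {1,2,3,4,6,8,10}
'c' @ 3: {1,2,3,4,5,6,7,8,9,10}  (accept∈set)
'b' @ 4: {1,2,3,4,6,8,10}
'c' @ 5: {1,2,3,4,5,6,7,8,9,10}  (accept∈set)
'a' @ 6: {5,6,7,8,9,10}  (accept∈set)
'c' @ 7: {5,6,7,8,9,10}  (accept∈set)
'a' @ 8: {5,6,7,8,9,10}  (accept∈set)
'b' @ 9: {}  — no active states
rest 'c' ignored (set empty)
end set {} — state 5 not in

Answer: REJECT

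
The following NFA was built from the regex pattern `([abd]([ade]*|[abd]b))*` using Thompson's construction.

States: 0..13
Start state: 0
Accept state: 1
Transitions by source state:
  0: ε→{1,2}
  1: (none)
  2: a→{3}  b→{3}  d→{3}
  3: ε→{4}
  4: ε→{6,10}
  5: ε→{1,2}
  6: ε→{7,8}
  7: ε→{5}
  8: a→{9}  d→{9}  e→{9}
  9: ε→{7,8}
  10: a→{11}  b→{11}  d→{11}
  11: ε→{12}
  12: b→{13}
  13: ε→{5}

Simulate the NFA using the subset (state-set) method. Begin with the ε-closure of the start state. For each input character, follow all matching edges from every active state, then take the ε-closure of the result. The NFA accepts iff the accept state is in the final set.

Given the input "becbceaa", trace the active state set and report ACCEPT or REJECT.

S₀ = ε-closure({0}) = {0,1,2}
'b' @ 1: {1,2,3,4,5,6,7,8,10}  ✓accept
'e' @ 2: {1,2,5,7,8,9}  ✓accept
'c' @ 3: {}  — dead — no transitions
rest 'bceaa' ignored (set empty)
end set {} — state 1 not in

Answer: REJECT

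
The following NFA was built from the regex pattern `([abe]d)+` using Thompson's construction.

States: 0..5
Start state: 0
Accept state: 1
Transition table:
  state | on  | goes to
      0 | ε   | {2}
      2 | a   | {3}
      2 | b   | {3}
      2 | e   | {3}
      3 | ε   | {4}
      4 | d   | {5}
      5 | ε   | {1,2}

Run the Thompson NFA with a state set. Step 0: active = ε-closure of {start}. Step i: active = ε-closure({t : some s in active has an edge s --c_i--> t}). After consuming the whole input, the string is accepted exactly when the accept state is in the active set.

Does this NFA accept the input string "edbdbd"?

Answer: ACCEPT

Trace:
start: ε-closure({0}) = {0,2}
'e' @ 1: {3,4}
'd' @ 2: {1,2,5}  (accept∈set)
'b' @ 3: {3,4}
'd' @ 4: {1,2,5}  (accept∈set)
'b' @ 5: {3,4}
'd' @ 6: {1,2,5}  (accept∈set)
final: {1,2,5}; accept 1 in set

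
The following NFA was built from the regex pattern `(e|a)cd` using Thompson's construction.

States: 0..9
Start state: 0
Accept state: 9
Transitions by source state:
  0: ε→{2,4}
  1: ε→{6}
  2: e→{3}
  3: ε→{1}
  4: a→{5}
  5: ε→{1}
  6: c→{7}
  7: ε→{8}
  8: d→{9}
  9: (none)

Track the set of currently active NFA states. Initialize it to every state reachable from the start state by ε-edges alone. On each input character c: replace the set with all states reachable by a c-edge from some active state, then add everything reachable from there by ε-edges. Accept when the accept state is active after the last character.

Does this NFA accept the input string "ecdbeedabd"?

Answer: REJECT

Steps:
S₀ = ε-closure({0}) = {0,2,4}
'e' @ 1: {1,3,6}
'c' @ 2: {7,8}
'd' @ 3: {9}  ✓accept
'b' @ 4: {}  — no active states
rest 'eedabd' ignored (set empty)
after full input: {}  (accept=9 not in)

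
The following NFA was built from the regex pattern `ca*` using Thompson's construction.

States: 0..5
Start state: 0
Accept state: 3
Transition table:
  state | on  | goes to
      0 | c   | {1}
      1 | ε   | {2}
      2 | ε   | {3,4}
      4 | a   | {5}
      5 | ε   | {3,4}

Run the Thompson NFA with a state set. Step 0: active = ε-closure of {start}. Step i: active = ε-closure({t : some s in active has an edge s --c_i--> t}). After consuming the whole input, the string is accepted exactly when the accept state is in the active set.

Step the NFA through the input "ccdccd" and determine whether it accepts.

Answer: REJECT

Steps:
start: ε-closure({0}) = {0}
'c' @ 1: {1,2,3,4}  (accept∈set)
'c' @ 2: {}  — dead — no transitions
rest 'dccd' ignored (set empty)
end set {} — state 3 not in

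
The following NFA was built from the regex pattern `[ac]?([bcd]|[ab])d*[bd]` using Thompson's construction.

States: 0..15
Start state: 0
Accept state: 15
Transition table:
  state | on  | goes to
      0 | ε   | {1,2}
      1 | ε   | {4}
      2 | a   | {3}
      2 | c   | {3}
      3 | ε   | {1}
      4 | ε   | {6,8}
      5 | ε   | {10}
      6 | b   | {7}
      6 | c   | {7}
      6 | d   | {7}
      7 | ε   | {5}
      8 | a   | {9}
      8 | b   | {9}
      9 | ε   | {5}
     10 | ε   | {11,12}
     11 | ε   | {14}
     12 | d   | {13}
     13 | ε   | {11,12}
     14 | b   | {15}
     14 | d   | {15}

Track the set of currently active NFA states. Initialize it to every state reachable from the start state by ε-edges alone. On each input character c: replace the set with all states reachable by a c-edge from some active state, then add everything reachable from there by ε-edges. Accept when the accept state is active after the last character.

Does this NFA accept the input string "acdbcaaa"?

initial (ε-close {0}): {0,1,2,4,6,8}
'a' @ 1: {1,3,4,5,6,8,9,10,11,12,14}
'c' @ 2: {5,7,10,11,12,14}
'd' @ 3: {11,12,13,14,15}  (accept∈set)
'b' @ 4: {15}  (accept∈set)
'c' @ 5: {}  — state set empty
rest 'aaa' ignored (set empty)
end set {} — state 15 not in

Answer: REJECT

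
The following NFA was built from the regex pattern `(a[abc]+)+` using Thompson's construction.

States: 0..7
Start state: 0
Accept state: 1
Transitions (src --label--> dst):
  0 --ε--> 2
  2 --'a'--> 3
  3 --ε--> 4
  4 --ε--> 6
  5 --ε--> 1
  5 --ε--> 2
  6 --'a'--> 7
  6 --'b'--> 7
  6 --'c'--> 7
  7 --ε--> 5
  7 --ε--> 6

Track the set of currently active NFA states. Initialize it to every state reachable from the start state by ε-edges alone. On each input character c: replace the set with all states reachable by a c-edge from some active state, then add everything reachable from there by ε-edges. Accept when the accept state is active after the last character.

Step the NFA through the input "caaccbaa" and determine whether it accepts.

S₀ = ε-closure({0}) = {0,2}
'c' @ 1: {}  — dead — no transitions
rest 'aaccbaa' ignored (set empty)
end set {} — state 1 not in

Answer: REJECT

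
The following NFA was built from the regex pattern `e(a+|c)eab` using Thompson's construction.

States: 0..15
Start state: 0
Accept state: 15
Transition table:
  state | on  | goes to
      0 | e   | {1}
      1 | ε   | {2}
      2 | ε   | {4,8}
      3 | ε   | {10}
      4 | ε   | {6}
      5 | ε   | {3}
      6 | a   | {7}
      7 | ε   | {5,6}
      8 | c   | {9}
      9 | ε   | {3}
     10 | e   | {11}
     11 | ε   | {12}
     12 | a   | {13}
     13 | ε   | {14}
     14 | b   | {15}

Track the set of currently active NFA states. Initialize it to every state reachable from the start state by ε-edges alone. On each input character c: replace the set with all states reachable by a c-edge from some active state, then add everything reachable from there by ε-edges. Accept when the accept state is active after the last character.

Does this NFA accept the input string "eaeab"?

Answer: ACCEPT

Derivation:
S₀ = ε-closure({0}) = {0}
'e' @ 1: {1,2,4,6,8}
'a' @ 2: {3,5,6,7,10}
'e' @ 3: {11,12}
'a' @ 4: {13,14}
'b' @ 5: {15}  (accept∈set)
final: {15}; accept 15 in set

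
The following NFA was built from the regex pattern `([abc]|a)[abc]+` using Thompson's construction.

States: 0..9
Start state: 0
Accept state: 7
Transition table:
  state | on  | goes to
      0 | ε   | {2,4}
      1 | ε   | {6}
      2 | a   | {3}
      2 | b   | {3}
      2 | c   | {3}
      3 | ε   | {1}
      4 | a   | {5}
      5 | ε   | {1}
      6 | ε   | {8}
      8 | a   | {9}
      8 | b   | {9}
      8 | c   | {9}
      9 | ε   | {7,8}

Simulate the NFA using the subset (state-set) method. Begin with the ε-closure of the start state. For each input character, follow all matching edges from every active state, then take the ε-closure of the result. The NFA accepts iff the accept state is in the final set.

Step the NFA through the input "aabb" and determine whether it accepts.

start: ε-closure({0}) = {0,2,4}
'a' @ 1: {1,3,5,6,8}
'a' @ 2: {7,8,9}  [accepting]
'b' @ 3: {7,8,9}  [accepting]
'b' @ 4: {7,8,9}  [accepting]
final: {7,8,9}; accept 7 in set

Answer: ACCEPT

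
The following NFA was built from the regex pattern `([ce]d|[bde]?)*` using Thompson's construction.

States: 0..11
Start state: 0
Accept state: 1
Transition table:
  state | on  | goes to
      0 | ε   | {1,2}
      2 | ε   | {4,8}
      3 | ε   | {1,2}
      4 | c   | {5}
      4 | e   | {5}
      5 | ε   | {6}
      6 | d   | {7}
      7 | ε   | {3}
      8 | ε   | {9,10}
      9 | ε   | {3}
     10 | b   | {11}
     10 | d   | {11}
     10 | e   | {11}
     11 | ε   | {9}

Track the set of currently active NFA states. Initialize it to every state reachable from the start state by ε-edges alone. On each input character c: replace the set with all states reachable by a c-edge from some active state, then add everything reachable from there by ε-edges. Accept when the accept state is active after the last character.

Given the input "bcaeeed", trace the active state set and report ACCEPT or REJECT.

initial (ε-close {0}): {0,1,2,3,4,8,9,10}
'b' @ 1: {1,2,3,4,8,9,10,11}  (accept∈set)
'c' @ 2: {5,6}
'a' @ 3: {}  — no active states
rest 'eeed' ignored (set empty)
after full input: {}  (accept=1 not in)

Answer: REJECT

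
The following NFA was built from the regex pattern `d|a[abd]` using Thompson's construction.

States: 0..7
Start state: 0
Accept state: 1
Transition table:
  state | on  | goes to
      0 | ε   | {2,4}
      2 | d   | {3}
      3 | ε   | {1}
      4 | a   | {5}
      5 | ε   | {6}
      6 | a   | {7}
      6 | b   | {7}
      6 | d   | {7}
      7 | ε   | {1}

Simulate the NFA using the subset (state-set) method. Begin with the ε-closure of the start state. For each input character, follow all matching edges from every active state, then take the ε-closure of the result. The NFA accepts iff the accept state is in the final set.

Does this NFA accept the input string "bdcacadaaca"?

Answer: REJECT

Trace:
S₀ = ε-closure({0}) = {0,2,4}
'b' @ 1: {}  — no active states
rest 'dcacadaaca' ignored (set empty)
final: {}; accept 1 not in set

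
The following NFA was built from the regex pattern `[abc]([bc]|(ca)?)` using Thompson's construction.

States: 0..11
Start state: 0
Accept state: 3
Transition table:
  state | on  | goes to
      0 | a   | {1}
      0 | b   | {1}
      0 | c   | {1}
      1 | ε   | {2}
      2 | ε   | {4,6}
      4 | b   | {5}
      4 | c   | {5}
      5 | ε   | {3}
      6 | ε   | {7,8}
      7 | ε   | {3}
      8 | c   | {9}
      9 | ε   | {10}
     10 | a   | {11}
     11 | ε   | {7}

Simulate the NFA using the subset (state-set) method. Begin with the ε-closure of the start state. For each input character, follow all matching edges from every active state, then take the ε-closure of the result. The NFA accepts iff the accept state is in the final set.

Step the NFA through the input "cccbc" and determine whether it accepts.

Answer: REJECT

Derivation:
S₀ = ε-closure({0}) = {0}
'c' @ 1: {1,2,3,4,6,7,8}  ✓accept
'c' @ 2: {3,5,9,10}  ✓accept
'c' @ 3: {}  — no active states
rest 'bc' ignored (set empty)
after full input: {}  (accept=3 not in)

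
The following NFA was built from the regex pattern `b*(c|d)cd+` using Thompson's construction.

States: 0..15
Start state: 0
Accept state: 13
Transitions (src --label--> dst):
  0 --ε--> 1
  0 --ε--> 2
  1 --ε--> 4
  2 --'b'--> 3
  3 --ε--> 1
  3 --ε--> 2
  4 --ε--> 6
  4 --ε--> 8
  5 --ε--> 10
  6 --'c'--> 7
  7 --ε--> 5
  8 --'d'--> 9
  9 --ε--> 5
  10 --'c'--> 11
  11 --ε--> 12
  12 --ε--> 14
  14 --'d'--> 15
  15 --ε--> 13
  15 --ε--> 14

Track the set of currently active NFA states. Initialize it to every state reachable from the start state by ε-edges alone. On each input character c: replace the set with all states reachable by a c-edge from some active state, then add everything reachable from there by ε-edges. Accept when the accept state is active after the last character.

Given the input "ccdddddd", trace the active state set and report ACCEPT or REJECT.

Answer: ACCEPT

Trace:
start: ε-closure({0}) = {0,1,2,4,6,8}
'c' @ 1: {5,7,10}
'c' @ 2: {11,12,14}
'd' @ 3: {13,14,15}  (accept∈set)
'd' @ 4: {13,14,15}  (accept∈set)
'd' @ 5: {13,14,15}  (accept∈set)
'd' @ 6: {13,14,15}  (accept∈set)
'd' @ 7: {13,14,15}  (accept∈set)
'd' @ 8: {13,14,15}  (accept∈set)
end set {13,14,15} — state 13 in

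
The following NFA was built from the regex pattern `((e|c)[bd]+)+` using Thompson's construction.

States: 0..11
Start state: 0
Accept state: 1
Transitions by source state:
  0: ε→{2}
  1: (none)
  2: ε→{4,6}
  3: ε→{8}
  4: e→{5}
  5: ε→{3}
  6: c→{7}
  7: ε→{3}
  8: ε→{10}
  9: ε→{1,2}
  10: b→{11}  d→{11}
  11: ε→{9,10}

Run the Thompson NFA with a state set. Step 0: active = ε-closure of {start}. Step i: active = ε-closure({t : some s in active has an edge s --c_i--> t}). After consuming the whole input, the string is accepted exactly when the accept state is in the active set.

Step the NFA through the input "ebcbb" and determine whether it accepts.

Answer: ACCEPT

Trace:
S₀ = ε-closure({0}) = {0,2,4,6}
'e' @ 1: {3,5,8,10}
'b' @ 2: {1,2,4,6,9,10,11}  ✓accept
'c' @ 3: {3,7,8,10}
'b' @ 4: {1,2,4,6,9,10,11}  ✓accept
'b' @ 5: {1,2,4,6,9,10,11}  ✓accept
after full input: {1,2,4,6,9,10,11}  (accept=1 in)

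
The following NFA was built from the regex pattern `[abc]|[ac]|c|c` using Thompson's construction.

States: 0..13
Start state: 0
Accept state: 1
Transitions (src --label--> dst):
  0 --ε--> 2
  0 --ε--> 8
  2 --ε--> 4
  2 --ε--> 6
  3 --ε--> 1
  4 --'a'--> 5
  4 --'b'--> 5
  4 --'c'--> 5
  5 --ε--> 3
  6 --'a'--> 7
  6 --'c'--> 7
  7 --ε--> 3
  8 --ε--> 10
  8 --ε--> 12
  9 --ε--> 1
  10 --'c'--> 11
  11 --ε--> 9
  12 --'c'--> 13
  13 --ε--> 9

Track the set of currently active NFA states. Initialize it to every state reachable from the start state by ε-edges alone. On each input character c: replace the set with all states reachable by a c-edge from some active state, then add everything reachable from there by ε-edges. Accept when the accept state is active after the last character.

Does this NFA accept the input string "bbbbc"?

initial (ε-close {0}): {0,2,4,6,8,10,12}
'b' @ 1: {1,3,5}  [accepting]
'b' @ 2: {}  — no active states
rest 'bbc' ignored (set empty)
after full input: {}  (accept=1 not in)

Answer: REJECT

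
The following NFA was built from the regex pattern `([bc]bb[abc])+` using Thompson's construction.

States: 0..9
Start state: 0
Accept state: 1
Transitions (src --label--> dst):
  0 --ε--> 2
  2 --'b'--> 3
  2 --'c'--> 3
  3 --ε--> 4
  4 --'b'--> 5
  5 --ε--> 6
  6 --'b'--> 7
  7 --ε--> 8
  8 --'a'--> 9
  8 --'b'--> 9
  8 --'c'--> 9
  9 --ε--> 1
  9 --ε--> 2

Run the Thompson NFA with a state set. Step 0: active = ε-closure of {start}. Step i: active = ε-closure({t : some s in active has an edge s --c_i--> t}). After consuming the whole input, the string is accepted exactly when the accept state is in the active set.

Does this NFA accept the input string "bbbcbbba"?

initial (ε-close {0}): {0,2}
'b' @ 1: {3,4}
'b' @ 2: {5,6}
'b' @ 3: {7,8}
'c' @ 4: {1,2,9}  ✓accept
'b' @ 5: {3,4}
'b' @ 6: {5,6}
'b' @ 7: {7,8}
'a' @ 8: {1,2,9}  ✓accept
final: {1,2,9}; accept 1 in set

Answer: ACCEPT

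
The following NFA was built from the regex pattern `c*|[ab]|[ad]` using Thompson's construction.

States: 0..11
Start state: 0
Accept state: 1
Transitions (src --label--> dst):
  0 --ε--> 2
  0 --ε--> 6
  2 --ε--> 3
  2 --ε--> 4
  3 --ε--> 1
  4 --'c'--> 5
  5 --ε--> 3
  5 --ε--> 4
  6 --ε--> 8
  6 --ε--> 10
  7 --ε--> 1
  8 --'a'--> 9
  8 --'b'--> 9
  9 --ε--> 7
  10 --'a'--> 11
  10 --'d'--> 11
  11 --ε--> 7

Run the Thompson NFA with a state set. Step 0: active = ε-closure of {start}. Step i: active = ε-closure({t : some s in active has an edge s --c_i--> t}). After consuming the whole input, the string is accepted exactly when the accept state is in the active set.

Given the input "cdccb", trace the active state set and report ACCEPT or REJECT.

initial (ε-close {0}): {0,1,2,3,4,6,8,10}
'c' @ 1: {1,3,4,5}  (accept∈set)
'd' @ 2: {}  — no active states
rest 'ccb' ignored (set empty)
after full input: {}  (accept=1 not in)

Answer: REJECT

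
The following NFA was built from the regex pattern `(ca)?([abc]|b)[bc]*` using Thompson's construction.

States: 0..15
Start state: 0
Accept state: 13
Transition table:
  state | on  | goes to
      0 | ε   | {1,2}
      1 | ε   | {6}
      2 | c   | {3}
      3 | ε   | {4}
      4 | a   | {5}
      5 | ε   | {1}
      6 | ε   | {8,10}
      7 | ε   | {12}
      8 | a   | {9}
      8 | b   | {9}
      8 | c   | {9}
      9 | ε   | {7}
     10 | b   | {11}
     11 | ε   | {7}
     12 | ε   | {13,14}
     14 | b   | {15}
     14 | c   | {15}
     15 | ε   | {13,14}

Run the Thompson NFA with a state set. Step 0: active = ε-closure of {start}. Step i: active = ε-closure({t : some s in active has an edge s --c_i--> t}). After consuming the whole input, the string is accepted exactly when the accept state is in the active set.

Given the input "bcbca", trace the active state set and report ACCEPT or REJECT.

Answer: REJECT

Derivation:
start: ε-closure({0}) = {0,1,2,6,8,10}
'b' @ 1: {7,9,11,12,13,14}  (accept∈set)
'c' @ 2: {13,14,15}  (accept∈set)
'b' @ 3: {13,14,15}  (accept∈set)
'c' @ 4: {13,14,15}  (accept∈set)
'a' @ 5: {}  — no active states
after full input: {}  (accept=13 not in)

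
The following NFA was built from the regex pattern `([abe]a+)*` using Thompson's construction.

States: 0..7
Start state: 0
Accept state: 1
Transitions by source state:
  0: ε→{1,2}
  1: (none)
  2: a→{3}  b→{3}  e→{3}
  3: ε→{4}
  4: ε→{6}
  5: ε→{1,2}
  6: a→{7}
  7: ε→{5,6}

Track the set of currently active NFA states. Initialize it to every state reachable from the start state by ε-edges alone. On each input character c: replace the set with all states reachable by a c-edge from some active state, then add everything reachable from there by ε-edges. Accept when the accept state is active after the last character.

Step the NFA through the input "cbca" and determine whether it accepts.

Answer: REJECT

Steps:
S₀ = ε-closure({0}) = {0,1,2}
'c' @ 1: {}  — dead — no transitions
rest 'bca' ignored (set empty)
after full input: {}  (accept=1 not in)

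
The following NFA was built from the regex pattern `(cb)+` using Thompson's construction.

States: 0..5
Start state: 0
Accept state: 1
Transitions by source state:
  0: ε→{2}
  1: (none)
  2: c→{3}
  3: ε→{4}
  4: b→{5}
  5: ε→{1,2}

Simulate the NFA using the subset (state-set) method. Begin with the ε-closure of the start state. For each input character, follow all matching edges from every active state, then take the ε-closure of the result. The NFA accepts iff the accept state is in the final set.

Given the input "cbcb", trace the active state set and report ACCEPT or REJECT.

S₀ = ε-closure({0}) = {0,2}
'c' @ 1: {3,4}
'b' @ 2: {1,2,5}  ✓accept
'c' @ 3: {3,4}
'b' @ 4: {1,2,5}  ✓accept
end set {1,2,5} — state 1 in

Answer: ACCEPT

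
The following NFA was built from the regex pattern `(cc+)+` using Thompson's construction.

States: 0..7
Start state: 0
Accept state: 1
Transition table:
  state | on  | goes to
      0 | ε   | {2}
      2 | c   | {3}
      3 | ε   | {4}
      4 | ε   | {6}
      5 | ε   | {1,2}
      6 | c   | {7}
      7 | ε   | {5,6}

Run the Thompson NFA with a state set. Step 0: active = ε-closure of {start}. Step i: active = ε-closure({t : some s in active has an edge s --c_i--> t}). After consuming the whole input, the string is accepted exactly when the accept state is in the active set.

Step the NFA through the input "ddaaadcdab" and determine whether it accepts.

Answer: REJECT

Trace:
initial (ε-close {0}): {0,2}
'd' @ 1: {}  — no active states
rest 'daaadcdab' ignored (set empty)
after full input: {}  (accept=1 not in)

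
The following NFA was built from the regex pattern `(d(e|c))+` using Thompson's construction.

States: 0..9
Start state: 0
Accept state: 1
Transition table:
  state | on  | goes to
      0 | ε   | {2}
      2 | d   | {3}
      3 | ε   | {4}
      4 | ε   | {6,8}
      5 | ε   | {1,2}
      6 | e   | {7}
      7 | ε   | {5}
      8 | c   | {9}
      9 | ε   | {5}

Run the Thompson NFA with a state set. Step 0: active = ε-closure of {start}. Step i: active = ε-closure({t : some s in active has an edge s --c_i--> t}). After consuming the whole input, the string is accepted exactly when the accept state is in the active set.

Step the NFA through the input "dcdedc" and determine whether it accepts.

start: ε-closure({0}) = {0,2}
'd' @ 1: {3,4,6,8}
'c' @ 2: {1,2,5,9}  [accepting]
'd' @ 3: {3,4,6,8}
'e' @ 4: {1,2,5,7}  [accepting]
'd' @ 5: {3,4,6,8}
'c' @ 6: {1,2,5,9}  [accepting]
final: {1,2,5,9}; accept 1 in set

Answer: ACCEPT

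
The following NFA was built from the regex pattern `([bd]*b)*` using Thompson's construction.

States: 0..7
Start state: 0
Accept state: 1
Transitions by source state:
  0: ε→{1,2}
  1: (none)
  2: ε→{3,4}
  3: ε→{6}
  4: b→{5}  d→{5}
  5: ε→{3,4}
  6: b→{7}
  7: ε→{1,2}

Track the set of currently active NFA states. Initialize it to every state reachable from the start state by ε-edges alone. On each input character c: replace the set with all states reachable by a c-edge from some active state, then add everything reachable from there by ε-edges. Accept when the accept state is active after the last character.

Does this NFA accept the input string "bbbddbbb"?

Answer: ACCEPT

Steps:
S₀ = ε-closure({0}) = {0,1,2,3,4,6}
'b' @ 1: {1,2,3,4,5,6,7}  ✓accept
'b' @ 2: {1,2,3,4,5,6,7}  ✓accept
'b' @ 3: {1,2,3,4,5,6,7}  ✓accept
'd' @ 4: {3,4,5,6}
'd' @ 5: {3,4,5,6}
'b' @ 6: {1,2,3,4,5,6,7}  ✓accept
'b' @ 7: {1,2,3,4,5,6,7}  ✓accept
'b' @ 8: {1,2,3,4,5,6,7}  ✓accept
end set {1,2,3,4,5,6,7} — state 1 in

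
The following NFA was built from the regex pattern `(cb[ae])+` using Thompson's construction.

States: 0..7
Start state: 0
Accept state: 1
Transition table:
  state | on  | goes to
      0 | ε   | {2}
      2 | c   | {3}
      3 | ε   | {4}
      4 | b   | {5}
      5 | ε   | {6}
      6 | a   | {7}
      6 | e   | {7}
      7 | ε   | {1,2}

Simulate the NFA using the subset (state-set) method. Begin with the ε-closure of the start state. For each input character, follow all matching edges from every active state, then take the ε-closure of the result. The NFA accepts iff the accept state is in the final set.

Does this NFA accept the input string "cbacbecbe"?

start: ε-closure({0}) = {0,2}
'c' @ 1: {3,4}
'b' @ 2: {5,6}
'a' @ 3: {1,2,7}  [accepting]
'c' @ 4: {3,4}
'b' @ 5: {5,6}
'e' @ 6: {1,2,7}  [accepting]
'c' @ 7: {3,4}
'b' @ 8: {5,6}
'e' @ 9: {1,2,7}  [accepting]
end set {1,2,7} — state 1 in

Answer: ACCEPT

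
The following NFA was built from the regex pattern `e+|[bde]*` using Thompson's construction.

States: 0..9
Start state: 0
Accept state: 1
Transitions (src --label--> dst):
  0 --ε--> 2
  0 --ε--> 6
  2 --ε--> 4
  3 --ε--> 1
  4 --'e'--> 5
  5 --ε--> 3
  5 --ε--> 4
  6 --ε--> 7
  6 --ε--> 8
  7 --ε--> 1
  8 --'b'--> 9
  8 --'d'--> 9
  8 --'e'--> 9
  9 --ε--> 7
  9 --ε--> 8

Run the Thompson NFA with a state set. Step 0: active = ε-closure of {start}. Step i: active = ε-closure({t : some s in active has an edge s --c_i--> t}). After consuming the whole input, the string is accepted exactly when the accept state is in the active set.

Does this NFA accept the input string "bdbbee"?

initial (ε-close {0}): {0,1,2,4,6,7,8}
'b' @ 1: {1,7,8,9}  [accepting]
'd' @ 2: {1,7,8,9}  [accepting]
'b' @ 3: {1,7,8,9}  [accepting]
'b' @ 4: {1,7,8,9}  [accepting]
'e' @ 5: {1,7,8,9}  [accepting]
'e' @ 6: {1,7,8,9}  [accepting]
after full input: {1,7,8,9}  (accept=1 in)

Answer: ACCEPT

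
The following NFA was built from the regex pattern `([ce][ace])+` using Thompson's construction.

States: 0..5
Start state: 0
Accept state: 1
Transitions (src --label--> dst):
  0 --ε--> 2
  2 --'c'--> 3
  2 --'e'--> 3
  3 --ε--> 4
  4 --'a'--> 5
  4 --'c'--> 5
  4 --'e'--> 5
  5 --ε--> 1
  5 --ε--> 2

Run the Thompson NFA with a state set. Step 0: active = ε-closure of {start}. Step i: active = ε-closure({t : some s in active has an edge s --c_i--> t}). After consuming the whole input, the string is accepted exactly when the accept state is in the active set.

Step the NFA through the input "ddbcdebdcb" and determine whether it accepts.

Answer: REJECT

Derivation:
start: ε-closure({0}) = {0,2}
'd' @ 1: {}  — no active states
rest 'dbcdebdcb' ignored (set empty)
end set {} — state 1 not in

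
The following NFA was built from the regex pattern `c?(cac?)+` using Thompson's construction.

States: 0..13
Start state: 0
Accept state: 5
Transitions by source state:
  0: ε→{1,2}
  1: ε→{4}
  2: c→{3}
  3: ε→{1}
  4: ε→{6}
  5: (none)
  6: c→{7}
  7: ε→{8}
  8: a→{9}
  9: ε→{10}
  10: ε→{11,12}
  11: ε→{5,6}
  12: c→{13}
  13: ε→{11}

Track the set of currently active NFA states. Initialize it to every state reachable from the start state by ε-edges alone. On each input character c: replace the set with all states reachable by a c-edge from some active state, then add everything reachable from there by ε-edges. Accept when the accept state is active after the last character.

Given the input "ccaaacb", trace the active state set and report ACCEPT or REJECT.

Answer: REJECT

Steps:
initial (ε-close {0}): {0,1,2,4,6}
'c' @ 1: {1,3,4,6,7,8}
'c' @ 2: {7,8}
'a' @ 3: {5,6,9,10,11,12}  [accepting]
'a' @ 4: {}  — state set empty
rest 'acb' ignored (set empty)
after full input: {}  (accept=5 not in)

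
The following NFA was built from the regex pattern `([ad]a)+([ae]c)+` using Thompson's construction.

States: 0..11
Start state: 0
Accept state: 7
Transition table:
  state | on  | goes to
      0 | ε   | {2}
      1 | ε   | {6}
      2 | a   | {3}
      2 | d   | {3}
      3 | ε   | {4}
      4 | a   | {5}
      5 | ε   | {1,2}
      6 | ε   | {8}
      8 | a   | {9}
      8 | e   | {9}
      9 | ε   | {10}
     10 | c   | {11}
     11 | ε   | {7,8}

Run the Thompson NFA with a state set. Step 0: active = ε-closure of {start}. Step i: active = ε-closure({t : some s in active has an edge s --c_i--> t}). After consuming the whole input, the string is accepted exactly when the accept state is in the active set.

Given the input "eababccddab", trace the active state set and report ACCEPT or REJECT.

initial (ε-close {0}): {0,2}
'e' @ 1: {}  — dead — no transitions
rest 'ababccddab' ignored (set empty)
after full input: {}  (accept=7 not in)

Answer: REJECT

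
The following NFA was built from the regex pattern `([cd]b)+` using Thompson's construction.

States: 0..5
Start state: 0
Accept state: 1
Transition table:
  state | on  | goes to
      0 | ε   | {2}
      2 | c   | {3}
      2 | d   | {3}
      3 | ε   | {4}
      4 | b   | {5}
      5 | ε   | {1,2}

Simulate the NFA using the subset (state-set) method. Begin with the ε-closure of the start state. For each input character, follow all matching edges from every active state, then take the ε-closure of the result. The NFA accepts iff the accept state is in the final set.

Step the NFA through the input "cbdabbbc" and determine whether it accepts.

Answer: REJECT

Derivation:
initial (ε-close {0}): {0,2}
'c' @ 1: {3,4}
'b' @ 2: {1,2,5}  [accepting]
'd' @ 3: {3,4}
'a' @ 4: {}  — dead — no transitions
rest 'bbbc' ignored (set empty)
end set {} — state 1 not in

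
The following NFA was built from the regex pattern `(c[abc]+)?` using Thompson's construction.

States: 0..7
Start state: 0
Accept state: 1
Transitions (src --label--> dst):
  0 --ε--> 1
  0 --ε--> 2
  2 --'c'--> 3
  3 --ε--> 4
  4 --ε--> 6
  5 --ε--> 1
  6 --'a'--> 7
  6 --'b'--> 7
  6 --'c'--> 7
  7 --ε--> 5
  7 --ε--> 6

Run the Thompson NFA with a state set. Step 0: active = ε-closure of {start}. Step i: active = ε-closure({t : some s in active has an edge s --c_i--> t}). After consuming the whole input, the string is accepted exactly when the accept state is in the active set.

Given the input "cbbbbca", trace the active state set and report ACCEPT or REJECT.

Answer: ACCEPT

Derivation:
start: ε-closure({0}) = {0,1,2}
'c' @ 1: {3,4,6}
'b' @ 2: {1,5,6,7}  [accepting]
'b' @ 3: {1,5,6,7}  [accepting]
'b' @ 4: {1,5,6,7}  [accepting]
'b' @ 5: {1,5,6,7}  [accepting]
'c' @ 6: {1,5,6,7}  [accepting]
'a' @ 7: {1,5,6,7}  [accepting]
final: {1,5,6,7}; accept 1 in set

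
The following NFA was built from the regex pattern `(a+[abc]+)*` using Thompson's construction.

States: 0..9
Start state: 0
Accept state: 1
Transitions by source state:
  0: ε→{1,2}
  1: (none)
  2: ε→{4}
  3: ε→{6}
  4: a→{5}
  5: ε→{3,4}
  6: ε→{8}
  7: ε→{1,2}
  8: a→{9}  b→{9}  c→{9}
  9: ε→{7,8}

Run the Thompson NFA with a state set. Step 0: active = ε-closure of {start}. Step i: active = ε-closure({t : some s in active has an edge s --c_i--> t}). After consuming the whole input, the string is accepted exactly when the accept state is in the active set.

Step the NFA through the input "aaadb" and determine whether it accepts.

start: ε-closure({0}) = {0,1,2,4}
'a' @ 1: {3,4,5,6,8}
'a' @ 2: {1,2,3,4,5,6,7,8,9}  ✓accept
'a' @ 3: {1,2,3,4,5,6,7,8,9}  ✓accept
'd' @ 4: {}  — dead — no transitions
rest 'b' ignored (set empty)
final: {}; accept 1 not in set

Answer: REJECT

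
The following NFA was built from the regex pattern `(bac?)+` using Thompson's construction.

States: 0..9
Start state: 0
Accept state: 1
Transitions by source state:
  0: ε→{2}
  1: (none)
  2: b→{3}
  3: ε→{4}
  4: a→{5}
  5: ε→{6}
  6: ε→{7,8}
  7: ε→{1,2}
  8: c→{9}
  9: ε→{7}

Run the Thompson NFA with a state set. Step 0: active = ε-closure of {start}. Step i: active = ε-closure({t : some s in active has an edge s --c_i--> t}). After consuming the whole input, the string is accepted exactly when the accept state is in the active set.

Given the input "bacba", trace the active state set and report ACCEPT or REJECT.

Answer: ACCEPT

Trace:
start: ε-closure({0}) = {0,2}
'b' @ 1: {3,4}
'a' @ 2: {1,2,5,6,7,8}  [accepting]
'c' @ 3: {1,2,7,9}  [accepting]
'b' @ 4: {3,4}
'a' @ 5: {1,2,5,6,7,8}  [accepting]
end set {1,2,5,6,7,8} — state 1 in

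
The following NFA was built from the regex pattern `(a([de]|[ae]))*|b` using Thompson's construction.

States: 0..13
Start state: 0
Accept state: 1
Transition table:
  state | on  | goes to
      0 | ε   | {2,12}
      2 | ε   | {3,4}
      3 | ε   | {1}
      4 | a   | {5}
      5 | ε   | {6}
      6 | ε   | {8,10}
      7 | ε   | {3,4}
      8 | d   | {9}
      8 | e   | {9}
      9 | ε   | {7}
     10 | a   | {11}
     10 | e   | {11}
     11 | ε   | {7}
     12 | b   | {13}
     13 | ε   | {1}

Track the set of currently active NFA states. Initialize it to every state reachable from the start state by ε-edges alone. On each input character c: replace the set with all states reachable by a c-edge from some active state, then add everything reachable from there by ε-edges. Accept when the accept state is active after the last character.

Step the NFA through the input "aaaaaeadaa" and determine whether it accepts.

Answer: ACCEPT

Derivation:
S₀ = ε-closure({0}) = {0,1,2,3,4,12}
'a' @ 1: {5,6,8,10}
'a' @ 2: {1,3,4,7,11}  (accept∈set)
'a' @ 3: {5,6,8,10}
'a' @ 4: {1,3,4,7,11}  (accept∈set)
'a' @ 5: {5,6,8,10}
'e' @ 6: {1,3,4,7,9,11}  (accept∈set)
'a' @ 7: {5,6,8,10}
'd' @ 8: {1,3,4,7,9}  (accept∈set)
'a' @ 9: {5,6,8,10}
'a' @ 10: {1,3,4,7,11}  (accept∈set)
final: {1,3,4,7,11}; accept 1 in set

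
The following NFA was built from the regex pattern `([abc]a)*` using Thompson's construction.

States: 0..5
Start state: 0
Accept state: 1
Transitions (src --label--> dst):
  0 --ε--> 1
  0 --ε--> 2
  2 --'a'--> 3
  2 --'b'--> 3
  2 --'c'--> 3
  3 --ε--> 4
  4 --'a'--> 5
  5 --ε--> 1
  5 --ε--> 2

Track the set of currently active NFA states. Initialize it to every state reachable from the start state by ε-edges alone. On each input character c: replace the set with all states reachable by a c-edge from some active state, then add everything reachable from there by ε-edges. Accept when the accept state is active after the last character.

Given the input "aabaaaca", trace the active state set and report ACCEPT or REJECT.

Answer: ACCEPT

Steps:
S₀ = ε-closure({0}) = {0,1,2}
'a' @ 1: {3,4}
'a' @ 2: {1,2,5}  ✓accept
'b' @ 3: {3,4}
'a' @ 4: {1,2,5}  ✓accept
'a' @ 5: {3,4}
'a' @ 6: {1,2,5}  ✓accept
'c' @ 7: {3,4}
'a' @ 8: {1,2,5}  ✓accept
end set {1,2,5} — state 1 in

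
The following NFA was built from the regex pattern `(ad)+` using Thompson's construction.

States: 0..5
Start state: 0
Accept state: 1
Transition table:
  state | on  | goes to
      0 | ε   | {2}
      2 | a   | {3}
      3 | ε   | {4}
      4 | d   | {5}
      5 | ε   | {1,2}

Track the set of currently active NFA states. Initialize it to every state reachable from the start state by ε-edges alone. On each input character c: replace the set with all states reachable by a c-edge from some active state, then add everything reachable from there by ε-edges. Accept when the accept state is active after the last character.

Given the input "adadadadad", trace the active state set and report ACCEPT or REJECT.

Answer: ACCEPT

Derivation:
initial (ε-close {0}): {0,2}
'a' @ 1: {3,4}
'd' @ 2: {1,2,5}  (accept∈set)
'a' @ 3: {3,4}
'd' @ 4: {1,2,5}  (accept∈set)
'a' @ 5: {3,4}
'd' @ 6: {1,2,5}  (accept∈set)
'a' @ 7: {3,4}
'd' @ 8: {1,2,5}  (accept∈set)
'a' @ 9: {3,4}
'd' @ 10: {1,2,5}  (accept∈set)
end set {1,2,5} — state 1 in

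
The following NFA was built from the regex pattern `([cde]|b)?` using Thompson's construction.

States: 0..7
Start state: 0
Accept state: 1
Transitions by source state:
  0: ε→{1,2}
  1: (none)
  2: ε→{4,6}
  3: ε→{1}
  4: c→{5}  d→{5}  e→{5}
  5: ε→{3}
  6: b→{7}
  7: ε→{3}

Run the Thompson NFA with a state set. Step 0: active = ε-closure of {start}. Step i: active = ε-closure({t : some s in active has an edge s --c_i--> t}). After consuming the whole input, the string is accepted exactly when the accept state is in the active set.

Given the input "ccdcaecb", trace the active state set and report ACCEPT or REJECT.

Answer: REJECT

Derivation:
initial (ε-close {0}): {0,1,2,4,6}
'c' @ 1: {1,3,5}  ✓accept
'c' @ 2: {}  — dead — no transitions
rest 'dcaecb' ignored (set empty)
end set {} — state 1 not in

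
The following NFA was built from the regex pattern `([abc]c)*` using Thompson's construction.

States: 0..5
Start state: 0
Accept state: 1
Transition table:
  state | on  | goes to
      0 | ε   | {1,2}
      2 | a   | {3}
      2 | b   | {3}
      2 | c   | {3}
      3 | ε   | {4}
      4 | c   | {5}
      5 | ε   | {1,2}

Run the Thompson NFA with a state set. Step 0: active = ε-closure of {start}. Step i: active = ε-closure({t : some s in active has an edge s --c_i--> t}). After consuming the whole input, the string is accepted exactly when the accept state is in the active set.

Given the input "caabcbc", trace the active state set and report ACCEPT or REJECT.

Answer: REJECT

Trace:
S₀ = ε-closure({0}) = {0,1,2}
'c' @ 1: {3,4}
'a' @ 2: {}  — state set empty
rest 'abcbc' ignored (set empty)
after full input: {}  (accept=1 not in)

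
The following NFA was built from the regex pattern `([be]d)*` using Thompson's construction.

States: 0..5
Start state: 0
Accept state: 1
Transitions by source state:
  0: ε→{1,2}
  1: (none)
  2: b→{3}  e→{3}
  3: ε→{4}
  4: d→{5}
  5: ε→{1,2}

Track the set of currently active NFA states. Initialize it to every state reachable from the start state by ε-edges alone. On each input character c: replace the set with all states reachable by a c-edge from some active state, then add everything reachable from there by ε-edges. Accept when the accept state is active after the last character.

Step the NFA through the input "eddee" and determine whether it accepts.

Answer: REJECT

Steps:
initial (ε-close {0}): {0,1,2}
'e' @ 1: {3,4}
'd' @ 2: {1,2,5}  ✓accept
'd' @ 3: {}  — state set empty
rest 'ee' ignored (set empty)
final: {}; accept 1 not in set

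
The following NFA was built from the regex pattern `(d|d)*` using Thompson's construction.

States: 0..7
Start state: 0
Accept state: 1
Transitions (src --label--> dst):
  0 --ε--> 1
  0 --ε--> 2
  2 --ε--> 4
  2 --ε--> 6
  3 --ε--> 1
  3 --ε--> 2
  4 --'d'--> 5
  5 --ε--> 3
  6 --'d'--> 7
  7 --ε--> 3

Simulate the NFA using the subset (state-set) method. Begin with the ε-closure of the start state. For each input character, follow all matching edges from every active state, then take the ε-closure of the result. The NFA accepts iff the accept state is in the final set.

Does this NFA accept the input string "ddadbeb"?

S₀ = ε-closure({0}) = {0,1,2,4,6}
'd' @ 1: {1,2,3,4,5,6,7}  (accept∈set)
'd' @ 2: {1,2,3,4,5,6,7}  (accept∈set)
'a' @ 3: {}  — no active states
rest 'dbeb' ignored (set empty)
after full input: {}  (accept=1 not in)

Answer: REJECT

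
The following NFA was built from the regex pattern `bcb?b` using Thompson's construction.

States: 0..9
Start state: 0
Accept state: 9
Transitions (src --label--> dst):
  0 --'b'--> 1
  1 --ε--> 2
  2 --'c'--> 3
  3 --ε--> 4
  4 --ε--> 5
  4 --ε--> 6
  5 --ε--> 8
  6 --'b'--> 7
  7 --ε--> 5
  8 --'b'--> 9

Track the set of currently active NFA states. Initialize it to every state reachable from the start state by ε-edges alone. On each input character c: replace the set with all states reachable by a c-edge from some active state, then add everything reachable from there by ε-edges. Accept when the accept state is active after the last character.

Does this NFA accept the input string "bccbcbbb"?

start: ε-closure({0}) = {0}
'b' @ 1: {1,2}
'c' @ 2: {3,4,5,6,8}
'c' @ 3: {}  — no active states
rest 'bcbbb' ignored (set empty)
after full input: {}  (accept=9 not in)

Answer: REJECT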